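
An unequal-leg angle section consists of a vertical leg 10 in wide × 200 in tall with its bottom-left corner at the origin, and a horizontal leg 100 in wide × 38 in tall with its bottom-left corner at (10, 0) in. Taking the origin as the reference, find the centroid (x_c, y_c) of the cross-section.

Part | A | x̄ᵢ | ȳᵢ | A·x̄ᵢ | A·ȳᵢ
vertical leg | 2000.00 | 5.00 | 100.00 | 10000.00 | 200000.00
horizontal leg | 3800.00 | 60.00 | 19.00 | 228000.00 | 72200.00
Σ | 5800.00 |  |  | 238000.00 | 272200.00
x_c = 238000.00 / 5800.00 = 41.03 in
y_c = 272200.00 / 5800.00 = 46.93 in

x_c = 41.03 in, y_c = 46.93 in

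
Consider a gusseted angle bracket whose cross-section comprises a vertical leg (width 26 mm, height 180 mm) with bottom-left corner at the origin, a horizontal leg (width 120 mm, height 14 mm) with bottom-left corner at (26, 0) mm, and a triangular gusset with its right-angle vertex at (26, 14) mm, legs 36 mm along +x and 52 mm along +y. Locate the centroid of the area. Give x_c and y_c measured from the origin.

x_c = 33.02 mm, y_c = 63.36 mm

vertical leg: A = 26 × 180 = 4680.00, centroid at (13.00, 90.00).
horizontal leg: A = 120 × 14 = 1680.00, centroid at (86.00, 7.00).
gusset: A = ½·36·52 = 936.00, centroid at (38.00, 31.33).
ΣA = 7296.00 mm²
ΣAx_c = (4680.00)(13.00) + (1680.00)(86.00) + (936.00)(38.00) = 240888.00 mm³
ΣAy_c = (4680.00)(90.00) + (1680.00)(7.00) + (936.00)(31.33) = 462288.00 mm³
x_c = 240888.00 / 7296.00 = 33.02 mm
y_c = 462288.00 / 7296.00 = 63.36 mm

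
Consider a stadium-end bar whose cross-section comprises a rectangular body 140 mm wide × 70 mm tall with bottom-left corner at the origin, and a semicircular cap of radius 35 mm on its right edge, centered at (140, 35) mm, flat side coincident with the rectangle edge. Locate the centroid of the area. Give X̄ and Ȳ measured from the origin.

X̄ = 83.93 mm, Ȳ = 35.00 mm

Part | A | x̄ᵢ | ȳᵢ | A·x̄ᵢ | A·ȳᵢ
rectangular body | 9800.00 | 70.00 | 35.00 | 686000.00 | 343000.00
semicircular end | 1924.23 | 154.85 | 35.00 | 297974.90 | 67347.89
Σ | 11724.23 |  |  | 983974.90 | 410347.89
X̄ = 983974.90 / 11724.23 = 83.93 mm
Ȳ = 410347.89 / 11724.23 = 35.00 mm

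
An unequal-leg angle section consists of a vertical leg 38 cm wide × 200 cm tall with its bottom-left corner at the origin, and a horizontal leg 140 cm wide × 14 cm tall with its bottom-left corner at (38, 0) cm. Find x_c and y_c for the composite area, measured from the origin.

vertical leg: A = 38 × 200 = 7600.00, centroid at (19.00, 100.00).
horizontal leg: A = 140 × 14 = 1960.00, centroid at (108.00, 7.00).
ΣA = 9560.00 cm²
ΣAx_c = (7600.00)(19.00) + (1960.00)(108.00) = 356080.00 cm³
ΣAy_c = (7600.00)(100.00) + (1960.00)(7.00) = 773720.00 cm³
x_c = 356080.00 / 9560.00 = 37.25 cm
y_c = 773720.00 / 9560.00 = 80.93 cm

x_c = 37.25 cm, y_c = 80.93 cm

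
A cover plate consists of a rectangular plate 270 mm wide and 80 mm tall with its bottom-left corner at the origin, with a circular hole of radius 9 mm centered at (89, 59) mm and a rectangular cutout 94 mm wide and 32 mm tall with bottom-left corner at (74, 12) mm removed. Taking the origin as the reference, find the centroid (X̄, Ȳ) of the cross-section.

plate: A = 270 × 80 = 21600.00, centroid at (135.00, 40.00).
hole 1: A = −π·9² = -254.47, centroid at (89.00, 59.00).
hole 2: A = −(94 × 32) = -3008.00, centroid at (121.00, 28.00).
ΣA = 18337.53 mm²
ΣAX̄ = (21600.00)(135.00) + (-254.47)(89.00) + (-3008.00)(121.00) = 2529384.26 mm³
ΣAȲ = (21600.00)(40.00) + (-254.47)(59.00) + (-3008.00)(28.00) = 764762.33 mm³
X̄ = 2529384.26 / 18337.53 = 137.93 mm
Ȳ = 764762.33 / 18337.53 = 41.70 mm

X̄ = 137.93 mm, Ȳ = 41.70 mm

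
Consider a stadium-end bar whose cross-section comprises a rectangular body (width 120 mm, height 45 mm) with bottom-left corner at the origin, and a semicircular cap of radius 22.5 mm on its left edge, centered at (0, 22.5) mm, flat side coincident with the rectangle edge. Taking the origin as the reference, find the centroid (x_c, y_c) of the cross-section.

x_c = 51.07 mm, y_c = 22.50 mm

rectangular body: A = 120 × 45 = 5400.00, centroid at (60.00, 22.50).
semicircular end: A = ½π·22.5² = 795.22, centroid at (-9.55, 22.50).
ΣA = 6195.22 mm²
ΣAx_c = (5400.00)(60.00) + (795.22)(-9.55) = 316406.25 mm³
ΣAy_c = (5400.00)(22.50) + (795.22)(22.50) = 139392.35 mm³
x_c = 316406.25 / 6195.22 = 51.07 mm
y_c = 139392.35 / 6195.22 = 22.50 mm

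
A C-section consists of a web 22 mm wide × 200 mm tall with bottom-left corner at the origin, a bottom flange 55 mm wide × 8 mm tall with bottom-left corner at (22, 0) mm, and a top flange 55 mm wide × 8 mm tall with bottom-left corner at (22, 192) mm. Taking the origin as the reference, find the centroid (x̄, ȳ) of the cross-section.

web: A = 22 × 200 = 4400.00, centroid at (11.00, 100.00).
bottom flange: A = 55 × 8 = 440.00, centroid at (49.50, 4.00).
top flange: A = 55 × 8 = 440.00, centroid at (49.50, 196.00).
ΣA = 5280.00 mm², ΣAx̄ = 91960.00 mm³, ΣAȳ = 528000.00 mm³.
x̄ = 91960.00/5280.00 = 17.42 mm; ȳ = 528000.00/5280.00 = 100.00 mm.

x̄ = 17.42 mm, ȳ = 100.00 mm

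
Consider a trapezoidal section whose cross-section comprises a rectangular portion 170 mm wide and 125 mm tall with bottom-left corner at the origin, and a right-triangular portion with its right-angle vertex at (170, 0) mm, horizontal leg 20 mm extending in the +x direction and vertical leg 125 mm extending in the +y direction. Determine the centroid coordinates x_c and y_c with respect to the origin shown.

rectangular portion: A = 170 × 125 = 21250.00, centroid at (85.00, 62.50).
triangular portion: A = ½·20·125 = 1250.00, centroid at (176.67, 41.67).
ΣA = 22500.00 mm², ΣAx_c = 2027083.33 mm³, ΣAy_c = 1380208.33 mm³.
x_c = 2027083.33/22500.00 = 90.09 mm; y_c = 1380208.33/22500.00 = 61.34 mm.

x_c = 90.09 mm, y_c = 61.34 mm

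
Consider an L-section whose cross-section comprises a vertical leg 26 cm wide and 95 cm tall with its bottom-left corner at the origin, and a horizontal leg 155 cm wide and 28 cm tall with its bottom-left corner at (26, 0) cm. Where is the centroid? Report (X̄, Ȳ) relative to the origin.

X̄ = 70.68 cm, Ȳ = 26.15 cm

vertical leg: A = 26 × 95 = 2470.00, centroid at (13.00, 47.50).
horizontal leg: A = 155 × 28 = 4340.00, centroid at (103.50, 14.00).
ΣA = 6810.00 cm², ΣAX̄ = 481300.00 cm³, ΣAȲ = 178085.00 cm³.
X̄ = 481300.00/6810.00 = 70.68 cm; Ȳ = 178085.00/6810.00 = 26.15 cm.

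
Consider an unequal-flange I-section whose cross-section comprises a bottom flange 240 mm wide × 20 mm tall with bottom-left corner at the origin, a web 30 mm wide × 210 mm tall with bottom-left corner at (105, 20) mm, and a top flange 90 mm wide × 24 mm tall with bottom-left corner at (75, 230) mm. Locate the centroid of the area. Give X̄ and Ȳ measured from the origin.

X̄ = 120.00 mm, Ȳ = 102.43 mm

bottom flange: A = 240 × 20 = 4800.00, centroid at (120.00, 10.00).
web: A = 30 × 210 = 6300.00, centroid at (120.00, 125.00).
top flange: A = 90 × 24 = 2160.00, centroid at (120.00, 242.00).
ΣA = 13260.00 mm²
ΣAX̄ = (4800.00)(120.00) + (6300.00)(120.00) + (2160.00)(120.00) = 1591200.00 mm³
ΣAȲ = (4800.00)(10.00) + (6300.00)(125.00) + (2160.00)(242.00) = 1358220.00 mm³
X̄ = 1591200.00 / 13260.00 = 120.00 mm
Ȳ = 1358220.00 / 13260.00 = 102.43 mm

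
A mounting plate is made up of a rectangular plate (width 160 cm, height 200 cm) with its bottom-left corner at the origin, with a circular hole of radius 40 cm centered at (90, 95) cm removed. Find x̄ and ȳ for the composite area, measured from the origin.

Part | A | x̄ᵢ | ȳᵢ | A·x̄ᵢ | A·ȳᵢ
plate | 32000.00 | 80.00 | 100.00 | 2560000.00 | 3200000.00
hole | -5026.55 | 90.00 | 95.00 | -452389.34 | -477522.08
Σ | 26973.45 |  |  | 2107610.66 | 2722477.92
x̄ = 2107610.66 / 26973.45 = 78.14 cm
ȳ = 2722477.92 / 26973.45 = 100.93 cm

x̄ = 78.14 cm, ȳ = 100.93 cm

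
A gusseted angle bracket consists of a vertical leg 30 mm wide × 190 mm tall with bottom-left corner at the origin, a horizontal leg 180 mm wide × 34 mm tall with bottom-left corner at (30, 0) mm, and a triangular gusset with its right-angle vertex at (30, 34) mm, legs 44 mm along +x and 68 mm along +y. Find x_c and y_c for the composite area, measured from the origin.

vertical leg: A = 30 × 190 = 5700.00, centroid at (15.00, 95.00).
horizontal leg: A = 180 × 34 = 6120.00, centroid at (120.00, 17.00).
gusset: A = ½·44·68 = 1496.00, centroid at (44.67, 56.67).
ΣA = 13316.00 mm², ΣAx_c = 886721.33 mm³, ΣAy_c = 730313.33 mm³.
x_c = 886721.33/13316.00 = 66.59 mm; y_c = 730313.33/13316.00 = 54.84 mm.

x_c = 66.59 mm, y_c = 54.84 mm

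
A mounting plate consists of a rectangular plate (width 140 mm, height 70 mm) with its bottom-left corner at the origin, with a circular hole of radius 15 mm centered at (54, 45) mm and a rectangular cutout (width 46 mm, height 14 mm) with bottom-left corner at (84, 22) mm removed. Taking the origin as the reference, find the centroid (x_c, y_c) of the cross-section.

x_c = 68.52 mm, y_c = 34.62 mm

plate: A = 140 × 70 = 9800.00, centroid at (70.00, 35.00).
hole 1: A = −π·15² = -706.86, centroid at (54.00, 45.00).
hole 2: A = −(46 × 14) = -644.00, centroid at (107.00, 29.00).
ΣA = 8449.14 mm², ΣAx_c = 578921.65 mm³, ΣAy_c = 292515.37 mm³.
x_c = 578921.65/8449.14 = 68.52 mm; y_c = 292515.37/8449.14 = 34.62 mm.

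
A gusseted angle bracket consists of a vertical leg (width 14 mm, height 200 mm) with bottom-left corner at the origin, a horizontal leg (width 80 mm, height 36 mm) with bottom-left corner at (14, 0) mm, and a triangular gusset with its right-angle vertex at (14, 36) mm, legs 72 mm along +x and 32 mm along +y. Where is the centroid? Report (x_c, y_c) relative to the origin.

vertical leg: A = 14 × 200 = 2800.00, centroid at (7.00, 100.00).
horizontal leg: A = 80 × 36 = 2880.00, centroid at (54.00, 18.00).
gusset: A = ½·72·32 = 1152.00, centroid at (38.00, 46.67).
ΣA = 6832.00 mm²
ΣAx_c = (2800.00)(7.00) + (2880.00)(54.00) + (1152.00)(38.00) = 218896.00 mm³
ΣAy_c = (2800.00)(100.00) + (2880.00)(18.00) + (1152.00)(46.67) = 385600.00 mm³
x_c = 218896.00 / 6832.00 = 32.04 mm
y_c = 385600.00 / 6832.00 = 56.44 mm

x_c = 32.04 mm, y_c = 56.44 mm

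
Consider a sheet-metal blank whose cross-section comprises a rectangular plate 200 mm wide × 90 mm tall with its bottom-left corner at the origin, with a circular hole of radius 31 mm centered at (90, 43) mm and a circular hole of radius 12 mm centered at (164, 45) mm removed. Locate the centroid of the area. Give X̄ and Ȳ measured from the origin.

X̄ = 100.09 mm, Ȳ = 45.42 mm

plate: A = 200 × 90 = 18000.00, centroid at (100.00, 45.00).
hole 1: A = −π·31² = -3019.07, centroid at (90.00, 43.00).
hole 2: A = −π·12² = -452.39, centroid at (164.00, 45.00).
ΣA = 14528.54 mm², ΣAX̄ = 1454091.80 mm³, ΣAȲ = 659822.45 mm³.
X̄ = 1454091.80/14528.54 = 100.09 mm; Ȳ = 659822.45/14528.54 = 45.42 mm.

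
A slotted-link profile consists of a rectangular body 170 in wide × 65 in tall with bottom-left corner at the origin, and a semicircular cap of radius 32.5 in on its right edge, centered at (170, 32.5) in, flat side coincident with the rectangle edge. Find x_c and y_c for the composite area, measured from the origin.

x_c = 97.90 in, y_c = 32.50 in

Part | A | x̄ᵢ | ȳᵢ | A·x̄ᵢ | A·ȳᵢ
rectangular body | 11050.00 | 85.00 | 32.50 | 939250.00 | 359125.00
semicircular end | 1659.15 | 183.79 | 32.50 | 304941.53 | 53922.49
Σ | 12709.15 |  |  | 1244191.53 | 413047.49
x_c = 1244191.53 / 12709.15 = 97.90 in
y_c = 413047.49 / 12709.15 = 32.50 in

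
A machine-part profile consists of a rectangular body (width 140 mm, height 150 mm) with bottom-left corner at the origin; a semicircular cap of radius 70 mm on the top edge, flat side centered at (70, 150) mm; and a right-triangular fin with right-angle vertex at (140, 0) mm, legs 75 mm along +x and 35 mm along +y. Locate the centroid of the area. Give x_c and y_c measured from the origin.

rectangular body: A = 140 × 150 = 21000.00, centroid at (70.00, 75.00).
semicircular top: A = ½π·70² = 7696.90, centroid at (70.00, 179.71).
triangular fin: A = ½·75·35 = 1312.50, centroid at (165.00, 11.67).
ΣA = 30009.40 mm²
ΣAx_c = (21000.00)(70.00) + (7696.90)(70.00) + (1312.50)(165.00) = 2225345.64 mm³
ΣAy_c = (21000.00)(75.00) + (7696.90)(179.71) + (1312.50)(11.67) = 2973514.47 mm³
x_c = 2225345.64 / 30009.40 = 74.15 mm
y_c = 2973514.47 / 30009.40 = 99.09 mm

x_c = 74.15 mm, y_c = 99.09 mm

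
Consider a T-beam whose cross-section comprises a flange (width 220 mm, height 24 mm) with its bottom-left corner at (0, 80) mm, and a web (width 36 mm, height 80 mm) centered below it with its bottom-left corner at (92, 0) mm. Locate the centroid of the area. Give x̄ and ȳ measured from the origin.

x̄ = 110.00 mm, ȳ = 73.65 mm

web: A = 36 × 80 = 2880.00, centroid at (110.00, 40.00).
flange: A = 220 × 24 = 5280.00, centroid at (110.00, 92.00).
ΣA = 8160.00 mm², ΣAx̄ = 897600.00 mm³, ΣAȳ = 600960.00 mm³.
x̄ = 897600.00/8160.00 = 110.00 mm; ȳ = 600960.00/8160.00 = 73.65 mm.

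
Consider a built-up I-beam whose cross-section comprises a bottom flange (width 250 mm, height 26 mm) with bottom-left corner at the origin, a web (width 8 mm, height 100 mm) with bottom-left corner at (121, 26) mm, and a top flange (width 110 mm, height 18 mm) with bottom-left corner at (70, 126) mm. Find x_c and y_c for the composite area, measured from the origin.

bottom flange: A = 250 × 26 = 6500.00, centroid at (125.00, 13.00).
web: A = 8 × 100 = 800.00, centroid at (125.00, 76.00).
top flange: A = 110 × 18 = 1980.00, centroid at (125.00, 135.00).
ΣA = 9280.00 mm²
ΣAx_c = (6500.00)(125.00) + (800.00)(125.00) + (1980.00)(125.00) = 1160000.00 mm³
ΣAy_c = (6500.00)(13.00) + (800.00)(76.00) + (1980.00)(135.00) = 412600.00 mm³
x_c = 1160000.00 / 9280.00 = 125.00 mm
y_c = 412600.00 / 9280.00 = 44.46 mm

x_c = 125.00 mm, y_c = 44.46 mm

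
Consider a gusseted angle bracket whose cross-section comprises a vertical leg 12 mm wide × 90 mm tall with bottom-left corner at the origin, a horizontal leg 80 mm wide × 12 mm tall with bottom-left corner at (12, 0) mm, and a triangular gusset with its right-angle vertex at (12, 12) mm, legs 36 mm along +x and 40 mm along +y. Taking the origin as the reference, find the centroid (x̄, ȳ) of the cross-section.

x̄ = 26.70 mm, ȳ = 26.30 mm

Part | A | x̄ᵢ | ȳᵢ | A·x̄ᵢ | A·ȳᵢ
vertical leg | 1080.00 | 6.00 | 45.00 | 6480.00 | 48600.00
horizontal leg | 960.00 | 52.00 | 6.00 | 49920.00 | 5760.00
gusset | 720.00 | 24.00 | 25.33 | 17280.00 | 18240.00
Σ | 2760.00 |  |  | 73680.00 | 72600.00
x̄ = 73680.00 / 2760.00 = 26.70 mm
ȳ = 72600.00 / 2760.00 = 26.30 mm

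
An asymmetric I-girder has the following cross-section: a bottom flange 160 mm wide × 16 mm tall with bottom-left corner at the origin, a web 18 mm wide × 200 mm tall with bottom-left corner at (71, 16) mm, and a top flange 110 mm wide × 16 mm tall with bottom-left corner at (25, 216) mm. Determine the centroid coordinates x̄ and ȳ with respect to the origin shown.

bottom flange: A = 160 × 16 = 2560.00, centroid at (80.00, 8.00).
web: A = 18 × 200 = 3600.00, centroid at (80.00, 116.00).
top flange: A = 110 × 16 = 1760.00, centroid at (80.00, 224.00).
ΣA = 7920.00 mm², ΣAx̄ = 633600.00 mm³, ΣAȳ = 832320.00 mm³.
x̄ = 633600.00/7920.00 = 80.00 mm; ȳ = 832320.00/7920.00 = 105.09 mm.

x̄ = 80.00 mm, ȳ = 105.09 mm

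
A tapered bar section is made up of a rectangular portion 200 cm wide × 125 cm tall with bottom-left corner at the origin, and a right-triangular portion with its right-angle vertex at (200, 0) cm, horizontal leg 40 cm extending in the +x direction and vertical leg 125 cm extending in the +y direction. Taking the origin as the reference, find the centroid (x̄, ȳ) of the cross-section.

Part | A | x̄ᵢ | ȳᵢ | A·x̄ᵢ | A·ȳᵢ
rectangular portion | 25000.00 | 100.00 | 62.50 | 2500000.00 | 1562500.00
triangular portion | 2500.00 | 213.33 | 41.67 | 533333.33 | 104166.67
Σ | 27500.00 |  |  | 3033333.33 | 1666666.67
x̄ = 3033333.33 / 27500.00 = 110.30 cm
ȳ = 1666666.67 / 27500.00 = 60.61 cm

x̄ = 110.30 cm, ȳ = 60.61 cm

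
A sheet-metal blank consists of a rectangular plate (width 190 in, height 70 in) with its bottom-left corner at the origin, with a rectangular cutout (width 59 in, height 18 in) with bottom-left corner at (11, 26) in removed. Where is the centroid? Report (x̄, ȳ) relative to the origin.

plate: A = 190 × 70 = 13300.00, centroid at (95.00, 35.00).
hole: A = −(59 × 18) = -1062.00, centroid at (40.50, 35.00).
ΣA = 12238.00 in²
ΣAx̄ = (13300.00)(95.00) + (-1062.00)(40.50) = 1220489.00 in³
ΣAȳ = (13300.00)(35.00) + (-1062.00)(35.00) = 428330.00 in³
x̄ = 1220489.00 / 12238.00 = 99.73 in
ȳ = 428330.00 / 12238.00 = 35.00 in

x̄ = 99.73 in, ȳ = 35.00 in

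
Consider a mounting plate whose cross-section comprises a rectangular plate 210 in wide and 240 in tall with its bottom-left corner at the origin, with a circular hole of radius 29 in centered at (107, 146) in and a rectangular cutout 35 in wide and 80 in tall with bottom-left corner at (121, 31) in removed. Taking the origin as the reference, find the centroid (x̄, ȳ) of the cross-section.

x̄ = 102.80 in, ȳ = 121.52 in

Part | A | x̄ᵢ | ȳᵢ | A·x̄ᵢ | A·ȳᵢ
plate | 50400.00 | 105.00 | 120.00 | 5292000.00 | 6048000.00
hole 1 | -2642.08 | 107.00 | 146.00 | -282702.50 | -385743.60
hole 2 | -2800.00 | 138.50 | 71.00 | -387800.00 | -198800.00
Σ | 44957.92 |  |  | 4621497.50 | 5463456.40
x̄ = 4621497.50 / 44957.92 = 102.80 in
ȳ = 5463456.40 / 44957.92 = 121.52 in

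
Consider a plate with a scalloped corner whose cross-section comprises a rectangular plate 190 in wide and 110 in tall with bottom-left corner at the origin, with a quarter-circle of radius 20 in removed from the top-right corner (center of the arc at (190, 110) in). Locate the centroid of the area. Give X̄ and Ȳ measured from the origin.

plate: A = 190 × 110 = 20900.00, centroid at (95.00, 55.00).
removed quarter-circle: A = −¼π·20² = -314.16, centroid at (181.51, 101.51).
ΣA = 20585.84 in², ΣAX̄ = 1928476.41 in³, ΣAȲ = 1117609.15 in³.
X̄ = 1928476.41/20585.84 = 93.68 in; Ȳ = 1117609.15/20585.84 = 54.29 in.

X̄ = 93.68 in, Ȳ = 54.29 in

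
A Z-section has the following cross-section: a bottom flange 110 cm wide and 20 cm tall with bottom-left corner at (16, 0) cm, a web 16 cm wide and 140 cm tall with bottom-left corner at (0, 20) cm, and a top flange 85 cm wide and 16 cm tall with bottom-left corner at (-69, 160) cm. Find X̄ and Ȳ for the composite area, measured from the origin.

X̄ = 23.81 cm, Ȳ = 77.94 cm

bottom flange: A = 110 × 20 = 2200.00, centroid at (71.00, 10.00).
web: A = 16 × 140 = 2240.00, centroid at (8.00, 90.00).
top flange: A = 85 × 16 = 1360.00, centroid at (-26.50, 168.00).
ΣA = 5800.00 cm²
ΣAX̄ = (2200.00)(71.00) + (2240.00)(8.00) + (1360.00)(-26.50) = 138080.00 cm³
ΣAȲ = (2200.00)(10.00) + (2240.00)(90.00) + (1360.00)(168.00) = 452080.00 cm³
X̄ = 138080.00 / 5800.00 = 23.81 cm
Ȳ = 452080.00 / 5800.00 = 77.94 cm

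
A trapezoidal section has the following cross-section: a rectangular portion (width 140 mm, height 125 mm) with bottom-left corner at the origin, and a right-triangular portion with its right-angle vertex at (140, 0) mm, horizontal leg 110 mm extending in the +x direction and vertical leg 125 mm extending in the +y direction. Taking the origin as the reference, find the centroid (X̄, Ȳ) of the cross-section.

rectangular portion: A = 140 × 125 = 17500.00, centroid at (70.00, 62.50).
triangular portion: A = ½·110·125 = 6875.00, centroid at (176.67, 41.67).
ΣA = 24375.00 mm², ΣAX̄ = 2439583.33 mm³, ΣAȲ = 1380208.33 mm³.
X̄ = 2439583.33/24375.00 = 100.09 mm; Ȳ = 1380208.33/24375.00 = 56.62 mm.

X̄ = 100.09 mm, Ȳ = 56.62 mm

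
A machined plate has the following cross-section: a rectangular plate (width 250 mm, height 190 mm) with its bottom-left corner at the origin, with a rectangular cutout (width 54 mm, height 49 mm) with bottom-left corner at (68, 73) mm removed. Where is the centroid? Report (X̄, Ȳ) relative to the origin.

X̄ = 126.77 mm, Ȳ = 94.85 mm

plate: A = 250 × 190 = 47500.00, centroid at (125.00, 95.00).
hole: A = −(54 × 49) = -2646.00, centroid at (95.00, 97.50).
ΣA = 44854.00 mm²
ΣAX̄ = (47500.00)(125.00) + (-2646.00)(95.00) = 5686130.00 mm³
ΣAȲ = (47500.00)(95.00) + (-2646.00)(97.50) = 4254515.00 mm³
X̄ = 5686130.00 / 44854.00 = 126.77 mm
Ȳ = 4254515.00 / 44854.00 = 94.85 mm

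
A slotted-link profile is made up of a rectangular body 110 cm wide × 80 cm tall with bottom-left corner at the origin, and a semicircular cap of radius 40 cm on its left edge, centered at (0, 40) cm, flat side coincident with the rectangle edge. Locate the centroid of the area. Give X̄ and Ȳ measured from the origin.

X̄ = 39.01 cm, Ȳ = 40.00 cm

rectangular body: A = 110 × 80 = 8800.00, centroid at (55.00, 40.00).
semicircular end: A = ½π·40² = 2513.27, centroid at (-16.98, 40.00).
ΣA = 11313.27 cm², ΣAX̄ = 441333.33 cm³, ΣAȲ = 452530.96 cm³.
X̄ = 441333.33/11313.27 = 39.01 cm; Ȳ = 452530.96/11313.27 = 40.00 cm.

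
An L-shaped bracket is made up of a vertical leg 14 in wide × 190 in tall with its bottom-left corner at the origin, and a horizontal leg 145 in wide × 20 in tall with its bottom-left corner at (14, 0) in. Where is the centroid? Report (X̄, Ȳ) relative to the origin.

Part | A | x̄ᵢ | ȳᵢ | A·x̄ᵢ | A·ȳᵢ
vertical leg | 2660.00 | 7.00 | 95.00 | 18620.00 | 252700.00
horizontal leg | 2900.00 | 86.50 | 10.00 | 250850.00 | 29000.00
Σ | 5560.00 |  |  | 269470.00 | 281700.00
X̄ = 269470.00 / 5560.00 = 48.47 in
Ȳ = 281700.00 / 5560.00 = 50.67 in

X̄ = 48.47 in, Ȳ = 50.67 in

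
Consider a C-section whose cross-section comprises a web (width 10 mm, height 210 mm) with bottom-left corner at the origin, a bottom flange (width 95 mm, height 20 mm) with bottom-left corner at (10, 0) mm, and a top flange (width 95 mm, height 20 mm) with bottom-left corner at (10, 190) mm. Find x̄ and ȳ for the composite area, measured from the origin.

x̄ = 38.81 mm, ȳ = 105.00 mm

web: A = 10 × 210 = 2100.00, centroid at (5.00, 105.00).
bottom flange: A = 95 × 20 = 1900.00, centroid at (57.50, 10.00).
top flange: A = 95 × 20 = 1900.00, centroid at (57.50, 200.00).
ΣA = 5900.00 mm²
ΣAx̄ = (2100.00)(5.00) + (1900.00)(57.50) + (1900.00)(57.50) = 229000.00 mm³
ΣAȳ = (2100.00)(105.00) + (1900.00)(10.00) + (1900.00)(200.00) = 619500.00 mm³
x̄ = 229000.00 / 5900.00 = 38.81 mm
ȳ = 619500.00 / 5900.00 = 105.00 mm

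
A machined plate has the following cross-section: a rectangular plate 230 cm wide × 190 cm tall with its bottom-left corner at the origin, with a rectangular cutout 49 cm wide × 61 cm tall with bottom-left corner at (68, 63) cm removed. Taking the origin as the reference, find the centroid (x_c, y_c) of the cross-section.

x_c = 116.65 cm, y_c = 95.11 cm

plate: A = 230 × 190 = 43700.00, centroid at (115.00, 95.00).
hole: A = −(49 × 61) = -2989.00, centroid at (92.50, 93.50).
ΣA = 40711.00 cm²
ΣAx_c = (43700.00)(115.00) + (-2989.00)(92.50) = 4749017.50 cm³
ΣAy_c = (43700.00)(95.00) + (-2989.00)(93.50) = 3872028.50 cm³
x_c = 4749017.50 / 40711.00 = 116.65 cm
y_c = 3872028.50 / 40711.00 = 95.11 cm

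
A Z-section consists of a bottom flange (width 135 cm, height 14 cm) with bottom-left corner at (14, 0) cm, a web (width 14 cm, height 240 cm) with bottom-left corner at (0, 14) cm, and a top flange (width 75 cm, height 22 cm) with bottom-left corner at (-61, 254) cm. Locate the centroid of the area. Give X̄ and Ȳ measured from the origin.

Part | A | x̄ᵢ | ȳᵢ | A·x̄ᵢ | A·ȳᵢ
bottom flange | 1890.00 | 81.50 | 7.00 | 154035.00 | 13230.00
web | 3360.00 | 7.00 | 134.00 | 23520.00 | 450240.00
top flange | 1650.00 | -23.50 | 265.00 | -38775.00 | 437250.00
Σ | 6900.00 |  |  | 138780.00 | 900720.00
X̄ = 138780.00 / 6900.00 = 20.11 cm
Ȳ = 900720.00 / 6900.00 = 130.54 cm

X̄ = 20.11 cm, Ȳ = 130.54 cm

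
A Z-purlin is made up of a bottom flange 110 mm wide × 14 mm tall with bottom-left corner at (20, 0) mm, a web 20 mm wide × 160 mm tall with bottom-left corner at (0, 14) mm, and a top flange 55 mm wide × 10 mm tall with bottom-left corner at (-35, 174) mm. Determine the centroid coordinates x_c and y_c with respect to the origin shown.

x_c = 27.10 mm, y_c = 77.51 mm

bottom flange: A = 110 × 14 = 1540.00, centroid at (75.00, 7.00).
web: A = 20 × 160 = 3200.00, centroid at (10.00, 94.00).
top flange: A = 55 × 10 = 550.00, centroid at (-7.50, 179.00).
ΣA = 5290.00 mm²
ΣAx_c = (1540.00)(75.00) + (3200.00)(10.00) + (550.00)(-7.50) = 143375.00 mm³
ΣAy_c = (1540.00)(7.00) + (3200.00)(94.00) + (550.00)(179.00) = 410030.00 mm³
x_c = 143375.00 / 5290.00 = 27.10 mm
y_c = 410030.00 / 5290.00 = 77.51 mm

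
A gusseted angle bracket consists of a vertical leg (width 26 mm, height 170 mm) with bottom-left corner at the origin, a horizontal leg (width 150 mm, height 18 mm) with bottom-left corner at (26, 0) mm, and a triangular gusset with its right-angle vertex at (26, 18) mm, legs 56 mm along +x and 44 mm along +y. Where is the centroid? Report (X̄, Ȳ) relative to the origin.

X̄ = 46.12 mm, Ȳ = 52.71 mm

Part | A | x̄ᵢ | ȳᵢ | A·x̄ᵢ | A·ȳᵢ
vertical leg | 4420.00 | 13.00 | 85.00 | 57460.00 | 375700.00
horizontal leg | 2700.00 | 101.00 | 9.00 | 272700.00 | 24300.00
gusset | 1232.00 | 44.67 | 32.67 | 55029.33 | 40245.33
Σ | 8352.00 |  |  | 385189.33 | 440245.33
X̄ = 385189.33 / 8352.00 = 46.12 mm
Ȳ = 440245.33 / 8352.00 = 52.71 mm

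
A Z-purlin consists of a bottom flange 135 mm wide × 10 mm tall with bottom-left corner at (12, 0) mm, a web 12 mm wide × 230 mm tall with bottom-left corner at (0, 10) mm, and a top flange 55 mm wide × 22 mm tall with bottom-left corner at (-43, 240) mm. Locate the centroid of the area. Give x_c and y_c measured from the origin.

x_c = 19.76 mm, y_c = 123.21 mm

Part | A | x̄ᵢ | ȳᵢ | A·x̄ᵢ | A·ȳᵢ
bottom flange | 1350.00 | 79.50 | 5.00 | 107325.00 | 6750.00
web | 2760.00 | 6.00 | 125.00 | 16560.00 | 345000.00
top flange | 1210.00 | -15.50 | 251.00 | -18755.00 | 303710.00
Σ | 5320.00 |  |  | 105130.00 | 655460.00
x_c = 105130.00 / 5320.00 = 19.76 mm
y_c = 655460.00 / 5320.00 = 123.21 mm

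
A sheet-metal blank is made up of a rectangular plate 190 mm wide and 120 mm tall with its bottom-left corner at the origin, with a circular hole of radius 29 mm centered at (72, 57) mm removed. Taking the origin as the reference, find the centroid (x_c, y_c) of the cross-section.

plate: A = 190 × 120 = 22800.00, centroid at (95.00, 60.00).
hole: A = −π·29² = -2642.08, centroid at (72.00, 57.00).
ΣA = 20157.92 mm², ΣAx_c = 1975770.28 mm³, ΣAy_c = 1217401.47 mm³.
x_c = 1975770.28/20157.92 = 98.01 mm; y_c = 1217401.47/20157.92 = 60.39 mm.

x_c = 98.01 mm, y_c = 60.39 mm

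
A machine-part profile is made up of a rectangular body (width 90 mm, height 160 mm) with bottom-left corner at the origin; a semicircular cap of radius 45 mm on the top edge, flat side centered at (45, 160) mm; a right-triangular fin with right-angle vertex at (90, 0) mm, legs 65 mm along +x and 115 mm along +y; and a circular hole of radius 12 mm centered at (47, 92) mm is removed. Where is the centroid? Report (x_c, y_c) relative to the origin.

x_c = 56.90 mm, y_c = 87.38 mm

rectangular body: A = 90 × 160 = 14400.00, centroid at (45.00, 80.00).
semicircular top: A = ½π·45² = 3180.86, centroid at (45.00, 179.10).
triangular fin: A = ½·65·115 = 3737.50, centroid at (111.67, 38.33).
hole: A = −π·12² = -452.39, centroid at (47.00, 92.00).
ΣA = 20865.97 mm²
ΣAx_c = (14400.00)(45.00) + (3180.86)(45.00) + (3737.50)(111.67) + (-452.39)(47.00) = 1187230.68 mm³
ΣAy_c = (14400.00)(80.00) + (3180.86)(179.10) + (3737.50)(38.33) + (-452.39)(92.00) = 1823339.02 mm³
x_c = 1187230.68 / 20865.97 = 56.90 mm
y_c = 1823339.02 / 20865.97 = 87.38 mm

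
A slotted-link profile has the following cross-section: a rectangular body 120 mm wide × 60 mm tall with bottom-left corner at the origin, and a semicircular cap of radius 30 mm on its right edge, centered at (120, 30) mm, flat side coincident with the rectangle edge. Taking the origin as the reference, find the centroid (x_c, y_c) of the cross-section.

rectangular body: A = 120 × 60 = 7200.00, centroid at (60.00, 30.00).
semicircular end: A = ½π·30² = 1413.72, centroid at (132.73, 30.00).
ΣA = 8613.72 mm²
ΣAx_c = (7200.00)(60.00) + (1413.72)(132.73) = 619646.00 mm³
ΣAy_c = (7200.00)(30.00) + (1413.72)(30.00) = 258411.50 mm³
x_c = 619646.00 / 8613.72 = 71.94 mm
y_c = 258411.50 / 8613.72 = 30.00 mm

x_c = 71.94 mm, y_c = 30.00 mm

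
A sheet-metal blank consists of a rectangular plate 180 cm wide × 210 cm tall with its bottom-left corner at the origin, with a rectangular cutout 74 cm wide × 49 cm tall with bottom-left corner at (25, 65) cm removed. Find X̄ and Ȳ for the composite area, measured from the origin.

X̄ = 92.97 cm, Ȳ = 106.64 cm

plate: A = 180 × 210 = 37800.00, centroid at (90.00, 105.00).
hole: A = −(74 × 49) = -3626.00, centroid at (62.00, 89.50).
ΣA = 34174.00 cm²
ΣAX̄ = (37800.00)(90.00) + (-3626.00)(62.00) = 3177188.00 cm³
ΣAȲ = (37800.00)(105.00) + (-3626.00)(89.50) = 3644473.00 cm³
X̄ = 3177188.00 / 34174.00 = 92.97 cm
Ȳ = 3644473.00 / 34174.00 = 106.64 cm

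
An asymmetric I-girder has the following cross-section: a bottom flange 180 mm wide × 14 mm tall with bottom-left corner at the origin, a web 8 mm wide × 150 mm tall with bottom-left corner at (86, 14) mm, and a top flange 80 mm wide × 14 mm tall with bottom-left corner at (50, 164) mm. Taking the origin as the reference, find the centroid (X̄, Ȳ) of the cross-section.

Part | A | x̄ᵢ | ȳᵢ | A·x̄ᵢ | A·ȳᵢ
bottom flange | 2520.00 | 90.00 | 7.00 | 226800.00 | 17640.00
web | 1200.00 | 90.00 | 89.00 | 108000.00 | 106800.00
top flange | 1120.00 | 90.00 | 171.00 | 100800.00 | 191520.00
Σ | 4840.00 |  |  | 435600.00 | 315960.00
X̄ = 435600.00 / 4840.00 = 90.00 mm
Ȳ = 315960.00 / 4840.00 = 65.28 mm

X̄ = 90.00 mm, Ȳ = 65.28 mm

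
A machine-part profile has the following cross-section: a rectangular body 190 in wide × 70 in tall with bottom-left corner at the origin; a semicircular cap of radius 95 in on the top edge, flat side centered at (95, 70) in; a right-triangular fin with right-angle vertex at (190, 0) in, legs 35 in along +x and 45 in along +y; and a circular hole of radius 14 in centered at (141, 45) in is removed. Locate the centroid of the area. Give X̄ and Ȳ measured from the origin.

rectangular body: A = 190 × 70 = 13300.00, centroid at (95.00, 35.00).
semicircular top: A = ½π·95² = 14176.44, centroid at (95.00, 110.32).
triangular fin: A = ½·35·45 = 787.50, centroid at (201.67, 15.00).
hole: A = −π·14² = -615.75, centroid at (141.00, 45.00).
ΣA = 27648.18 in², ΣAX̄ = 2682252.95 in³, ΣAȲ = 2013537.57 in³.
X̄ = 2682252.95/27648.18 = 97.01 in; Ȳ = 2013537.57/27648.18 = 72.83 in.

X̄ = 97.01 in, Ȳ = 72.83 in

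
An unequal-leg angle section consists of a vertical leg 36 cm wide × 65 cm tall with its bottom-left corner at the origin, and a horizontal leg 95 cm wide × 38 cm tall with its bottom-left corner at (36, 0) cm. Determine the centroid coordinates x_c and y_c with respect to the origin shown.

x_c = 57.74 cm, y_c = 24.31 cm

vertical leg: A = 36 × 65 = 2340.00, centroid at (18.00, 32.50).
horizontal leg: A = 95 × 38 = 3610.00, centroid at (83.50, 19.00).
ΣA = 5950.00 cm², ΣAx_c = 343555.00 cm³, ΣAy_c = 144640.00 cm³.
x_c = 343555.00/5950.00 = 57.74 cm; y_c = 144640.00/5950.00 = 24.31 cm.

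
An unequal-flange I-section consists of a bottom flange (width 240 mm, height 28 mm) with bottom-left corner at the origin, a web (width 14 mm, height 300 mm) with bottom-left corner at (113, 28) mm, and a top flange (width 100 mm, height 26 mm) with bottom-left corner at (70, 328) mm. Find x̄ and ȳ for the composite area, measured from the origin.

x̄ = 120.00 mm, ȳ = 127.83 mm

bottom flange: A = 240 × 28 = 6720.00, centroid at (120.00, 14.00).
web: A = 14 × 300 = 4200.00, centroid at (120.00, 178.00).
top flange: A = 100 × 26 = 2600.00, centroid at (120.00, 341.00).
ΣA = 13520.00 mm², ΣAx̄ = 1622400.00 mm³, ΣAȳ = 1728280.00 mm³.
x̄ = 1622400.00/13520.00 = 120.00 mm; ȳ = 1728280.00/13520.00 = 127.83 mm.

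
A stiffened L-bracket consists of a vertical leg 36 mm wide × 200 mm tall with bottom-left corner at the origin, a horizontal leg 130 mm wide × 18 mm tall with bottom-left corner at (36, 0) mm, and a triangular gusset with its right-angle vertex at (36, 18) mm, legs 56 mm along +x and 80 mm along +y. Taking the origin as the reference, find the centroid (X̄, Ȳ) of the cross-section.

X̄ = 41.46 mm, Ȳ = 71.40 mm

vertical leg: A = 36 × 200 = 7200.00, centroid at (18.00, 100.00).
horizontal leg: A = 130 × 18 = 2340.00, centroid at (101.00, 9.00).
gusset: A = ½·56·80 = 2240.00, centroid at (54.67, 44.67).
ΣA = 11780.00 mm², ΣAX̄ = 488393.33 mm³, ΣAȲ = 841113.33 mm³.
X̄ = 488393.33/11780.00 = 41.46 mm; Ȳ = 841113.33/11780.00 = 71.40 mm.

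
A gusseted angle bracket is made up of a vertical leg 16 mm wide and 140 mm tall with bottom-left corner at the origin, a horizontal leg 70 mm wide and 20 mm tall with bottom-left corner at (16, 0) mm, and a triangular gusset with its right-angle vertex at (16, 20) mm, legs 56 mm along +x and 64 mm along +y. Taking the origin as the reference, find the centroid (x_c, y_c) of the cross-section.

x_c = 27.88 mm, y_c = 45.08 mm

Part | A | x̄ᵢ | ȳᵢ | A·x̄ᵢ | A·ȳᵢ
vertical leg | 2240.00 | 8.00 | 70.00 | 17920.00 | 156800.00
horizontal leg | 1400.00 | 51.00 | 10.00 | 71400.00 | 14000.00
gusset | 1792.00 | 34.67 | 41.33 | 62122.67 | 74069.33
Σ | 5432.00 |  |  | 151442.67 | 244869.33
x_c = 151442.67 / 5432.00 = 27.88 mm
y_c = 244869.33 / 5432.00 = 45.08 mm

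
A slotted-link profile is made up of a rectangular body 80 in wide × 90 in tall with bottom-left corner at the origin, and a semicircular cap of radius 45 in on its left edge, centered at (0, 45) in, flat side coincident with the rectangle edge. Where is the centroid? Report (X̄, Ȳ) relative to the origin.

X̄ = 21.89 in, Ȳ = 45.00 in

rectangular body: A = 80 × 90 = 7200.00, centroid at (40.00, 45.00).
semicircular end: A = ½π·45² = 3180.86, centroid at (-19.10, 45.00).
ΣA = 10380.86 in²
ΣAX̄ = (7200.00)(40.00) + (3180.86)(-19.10) = 227250.00 in³
ΣAȲ = (7200.00)(45.00) + (3180.86)(45.00) = 467138.82 in³
X̄ = 227250.00 / 10380.86 = 21.89 in
Ȳ = 467138.82 / 10380.86 = 45.00 in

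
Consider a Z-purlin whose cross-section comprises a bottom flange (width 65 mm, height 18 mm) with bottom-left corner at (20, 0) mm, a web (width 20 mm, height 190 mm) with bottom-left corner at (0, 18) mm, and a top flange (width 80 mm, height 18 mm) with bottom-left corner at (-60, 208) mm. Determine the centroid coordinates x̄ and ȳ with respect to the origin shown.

Part | A | x̄ᵢ | ȳᵢ | A·x̄ᵢ | A·ȳᵢ
bottom flange | 1170.00 | 52.50 | 9.00 | 61425.00 | 10530.00
web | 3800.00 | 10.00 | 113.00 | 38000.00 | 429400.00
top flange | 1440.00 | -20.00 | 217.00 | -28800.00 | 312480.00
Σ | 6410.00 |  |  | 70625.00 | 752410.00
x̄ = 70625.00 / 6410.00 = 11.02 mm
ȳ = 752410.00 / 6410.00 = 117.38 mm

x̄ = 11.02 mm, ȳ = 117.38 mm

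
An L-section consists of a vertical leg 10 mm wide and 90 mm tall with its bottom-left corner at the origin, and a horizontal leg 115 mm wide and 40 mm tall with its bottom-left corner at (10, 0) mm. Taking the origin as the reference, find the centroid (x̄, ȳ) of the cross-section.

Part | A | x̄ᵢ | ȳᵢ | A·x̄ᵢ | A·ȳᵢ
vertical leg | 900.00 | 5.00 | 45.00 | 4500.00 | 40500.00
horizontal leg | 4600.00 | 67.50 | 20.00 | 310500.00 | 92000.00
Σ | 5500.00 |  |  | 315000.00 | 132500.00
x̄ = 315000.00 / 5500.00 = 57.27 mm
ȳ = 132500.00 / 5500.00 = 24.09 mm

x̄ = 57.27 mm, ȳ = 24.09 mm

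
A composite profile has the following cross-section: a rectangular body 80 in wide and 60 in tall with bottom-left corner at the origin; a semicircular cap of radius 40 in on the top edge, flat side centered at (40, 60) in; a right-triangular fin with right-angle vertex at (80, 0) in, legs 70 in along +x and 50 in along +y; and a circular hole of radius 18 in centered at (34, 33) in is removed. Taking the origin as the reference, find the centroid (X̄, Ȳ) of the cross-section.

rectangular body: A = 80 × 60 = 4800.00, centroid at (40.00, 30.00).
semicircular top: A = ½π·40² = 2513.27, centroid at (40.00, 76.98).
triangular fin: A = ½·70·50 = 1750.00, centroid at (103.33, 16.67).
hole: A = −π·18² = -1017.88, centroid at (34.00, 33.00).
ΣA = 8045.40 in²
ΣAX̄ = (4800.00)(40.00) + (2513.27)(40.00) + (1750.00)(103.33) + (-1017.88)(34.00) = 438756.51 in³
ΣAȲ = (4800.00)(30.00) + (2513.27)(76.98) + (1750.00)(16.67) + (-1017.88)(33.00) = 333039.87 in³
X̄ = 438756.51 / 8045.40 = 54.54 in
Ȳ = 333039.87 / 8045.40 = 41.40 in

X̄ = 54.54 in, Ȳ = 41.40 in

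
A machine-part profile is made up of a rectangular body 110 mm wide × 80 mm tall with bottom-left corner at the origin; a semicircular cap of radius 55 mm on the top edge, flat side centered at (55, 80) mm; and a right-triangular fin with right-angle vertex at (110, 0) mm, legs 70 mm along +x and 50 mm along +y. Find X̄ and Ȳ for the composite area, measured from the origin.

X̄ = 63.96 mm, Ȳ = 57.00 mm

rectangular body: A = 110 × 80 = 8800.00, centroid at (55.00, 40.00).
semicircular top: A = ½π·55² = 4751.66, centroid at (55.00, 103.34).
triangular fin: A = ½·70·50 = 1750.00, centroid at (133.33, 16.67).
ΣA = 15301.66 mm²
ΣAX̄ = (8800.00)(55.00) + (4751.66)(55.00) + (1750.00)(133.33) = 978674.57 mm³
ΣAȲ = (8800.00)(40.00) + (4751.66)(103.34) + (1750.00)(16.67) = 872216.04 mm³
X̄ = 978674.57 / 15301.66 = 63.96 mm
Ȳ = 872216.04 / 15301.66 = 57.00 mm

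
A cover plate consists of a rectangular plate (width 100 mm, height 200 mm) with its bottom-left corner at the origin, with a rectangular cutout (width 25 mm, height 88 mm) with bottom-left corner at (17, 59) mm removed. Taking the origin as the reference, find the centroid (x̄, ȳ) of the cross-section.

Part | A | x̄ᵢ | ȳᵢ | A·x̄ᵢ | A·ȳᵢ
plate | 20000.00 | 50.00 | 100.00 | 1000000.00 | 2000000.00
hole | -2200.00 | 29.50 | 103.00 | -64900.00 | -226600.00
Σ | 17800.00 |  |  | 935100.00 | 1773400.00
x̄ = 935100.00 / 17800.00 = 52.53 mm
ȳ = 1773400.00 / 17800.00 = 99.63 mm

x̄ = 52.53 mm, ȳ = 99.63 mm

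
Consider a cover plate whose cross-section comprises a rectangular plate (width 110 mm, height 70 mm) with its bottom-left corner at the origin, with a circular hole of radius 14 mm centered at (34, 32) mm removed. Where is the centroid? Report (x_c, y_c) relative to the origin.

x_c = 56.83 mm, y_c = 35.26 mm

Part | A | x̄ᵢ | ȳᵢ | A·x̄ᵢ | A·ȳᵢ
plate | 7700.00 | 55.00 | 35.00 | 423500.00 | 269500.00
hole | -615.75 | 34.00 | 32.00 | -20935.57 | -19704.07
Σ | 7084.25 |  |  | 402564.43 | 249795.93
x_c = 402564.43 / 7084.25 = 56.83 mm
y_c = 249795.93 / 7084.25 = 35.26 mm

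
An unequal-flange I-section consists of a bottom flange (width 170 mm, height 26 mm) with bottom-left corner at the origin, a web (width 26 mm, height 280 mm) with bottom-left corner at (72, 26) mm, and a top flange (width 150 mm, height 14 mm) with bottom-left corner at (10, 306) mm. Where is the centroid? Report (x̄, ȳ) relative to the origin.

bottom flange: A = 170 × 26 = 4420.00, centroid at (85.00, 13.00).
web: A = 26 × 280 = 7280.00, centroid at (85.00, 166.00).
top flange: A = 150 × 14 = 2100.00, centroid at (85.00, 313.00).
ΣA = 13800.00 mm²
ΣAx̄ = (4420.00)(85.00) + (7280.00)(85.00) + (2100.00)(85.00) = 1173000.00 mm³
ΣAȳ = (4420.00)(13.00) + (7280.00)(166.00) + (2100.00)(313.00) = 1923240.00 mm³
x̄ = 1173000.00 / 13800.00 = 85.00 mm
ȳ = 1923240.00 / 13800.00 = 139.37 mm

x̄ = 85.00 mm, ȳ = 139.37 mm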